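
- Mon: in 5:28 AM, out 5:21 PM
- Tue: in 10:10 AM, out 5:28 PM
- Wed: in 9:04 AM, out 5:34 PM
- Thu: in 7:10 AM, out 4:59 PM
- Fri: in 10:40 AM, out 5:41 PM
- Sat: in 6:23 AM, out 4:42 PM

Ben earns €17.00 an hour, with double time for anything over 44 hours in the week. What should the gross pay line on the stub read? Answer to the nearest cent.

€1116.33

Mon: 5:28 AM–5:21 PM = 11 h 53 min
Tue: 10:10 AM–5:28 PM = 7 h 18 min
Wed: 9:04 AM–5:34 PM = 8 h 30 min
Thu: 7:10 AM–4:59 PM = 9 h 49 min
Fri: 10:40 AM–5:41 PM = 7 h 1 min
Sat: 6:23 AM–4:42 PM = 10 h 19 min
Total worked: 54 h 50 min = 3290 min.
Regular 44 h 0 min = 2640 min at €17.00/h; overtime 10 h 50 min = 650 min at €34.00/h.
Pay = (2640 × €17.00 + 650 × €34.00) ÷ 60 = €1116.33.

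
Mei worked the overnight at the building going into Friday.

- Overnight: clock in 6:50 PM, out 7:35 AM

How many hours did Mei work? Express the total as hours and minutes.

12 h 45 min

Overnight: 6:50 PM → midnight = 5 h 10 min; midnight → 7:35 AM = 7 h 35 min; span 12 h 45 min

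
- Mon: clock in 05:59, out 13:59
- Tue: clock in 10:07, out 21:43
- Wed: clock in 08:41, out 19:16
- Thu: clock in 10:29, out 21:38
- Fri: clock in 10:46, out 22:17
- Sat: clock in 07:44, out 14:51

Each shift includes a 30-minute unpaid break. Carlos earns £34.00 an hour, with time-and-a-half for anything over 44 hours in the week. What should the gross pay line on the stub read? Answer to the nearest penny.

£2157.30

Mon: 05:59–13:59 = 8 h 0 min; less 30 min break → 7 h 30 min
Tue: 10:07–21:43 = 11 h 36 min; less 30 min break → 11 h 6 min
Wed: 08:41–19:16 = 10 h 35 min; less 30 min break → 10 h 5 min
Thu: 10:29–21:38 = 11 h 9 min; less 30 min break → 10 h 39 min
Fri: 10:46–22:17 = 11 h 31 min; less 30 min break → 11 h 1 min
Sat: 07:44–14:51 = 7 h 7 min; less 30 min break → 6 h 37 min
Total worked: 56 h 58 min = 3418 min.
Regular 44 h 0 min = 2640 min at £34.00/h; overtime 12 h 58 min = 778 min at £51.00/h.
Pay = (2640 × £34.00 + 778 × £51.00) ÷ 60 = £2157.30.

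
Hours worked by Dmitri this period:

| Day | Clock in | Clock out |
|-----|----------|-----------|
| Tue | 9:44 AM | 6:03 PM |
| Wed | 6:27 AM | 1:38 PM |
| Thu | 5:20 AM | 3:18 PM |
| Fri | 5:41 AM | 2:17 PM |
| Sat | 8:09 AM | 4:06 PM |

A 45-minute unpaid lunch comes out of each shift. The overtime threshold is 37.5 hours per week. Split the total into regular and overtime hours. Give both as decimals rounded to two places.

Regular 37.50 hours, overtime 0.77 hours

Tue: 9:44 AM–6:03 PM = 8 h 19 min; less 45 min break → 7 h 34 min
Wed: 6:27 AM–1:38 PM = 7 h 11 min; less 45 min break → 6 h 26 min
Thu: 5:20 AM–3:18 PM = 9 h 58 min; less 45 min break → 9 h 13 min
Fri: 5:41 AM–2:17 PM = 8 h 36 min; less 45 min break → 7 h 51 min
Sat: 8:09 AM–4:06 PM = 7 h 57 min; less 45 min break → 7 h 12 min
Total worked: 38 h 16 min = 38.27 h.
Threshold 37.5 h → overtime 0 h 46 min, regular 37 h 30 min.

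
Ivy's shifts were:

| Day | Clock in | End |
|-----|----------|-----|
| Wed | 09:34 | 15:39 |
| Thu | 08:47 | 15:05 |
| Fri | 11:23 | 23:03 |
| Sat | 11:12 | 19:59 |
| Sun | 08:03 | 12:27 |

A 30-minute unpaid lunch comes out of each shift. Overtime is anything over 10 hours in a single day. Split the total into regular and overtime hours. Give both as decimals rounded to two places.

Wed: 09:34–15:39 = 6 h 5 min; less 30 min break → 5 h 35 min
Thu: 08:47–15:05 = 6 h 18 min; less 30 min break → 5 h 48 min
Fri: 11:23–23:03 = 11 h 40 min; less 30 min break → 11 h 10 min
Sat: 11:12–19:59 = 8 h 47 min; less 30 min break → 8 h 17 min
Sun: 08:03–12:27 = 4 h 24 min; less 30 min break → 3 h 54 min
Wed reg 5 h 35 min / OT 0 h 0 min; Thu reg 5 h 48 min / OT 0 h 0 min; Fri reg 10 h 0 min / OT 1 h 10 min; Sat reg 8 h 17 min / OT 0 h 0 min; Sun reg 3 h 54 min / OT 0 h 0 min.
Totals: regular 33 h 34 min, overtime 1 h 10 min.

Regular 33.57 hours, overtime 1.17 hours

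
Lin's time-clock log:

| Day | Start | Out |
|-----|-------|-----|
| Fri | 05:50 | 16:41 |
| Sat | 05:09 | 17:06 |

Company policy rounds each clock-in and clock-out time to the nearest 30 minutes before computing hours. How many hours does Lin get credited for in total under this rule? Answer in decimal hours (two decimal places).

22.50 hours

Fri: in 05:50→06:00, out 16:41→16:30; 10 h 30 min
Sat: in 05:09→05:00, out 17:06→17:00; 12 h 0 min
Total credited: 22 h 30 min.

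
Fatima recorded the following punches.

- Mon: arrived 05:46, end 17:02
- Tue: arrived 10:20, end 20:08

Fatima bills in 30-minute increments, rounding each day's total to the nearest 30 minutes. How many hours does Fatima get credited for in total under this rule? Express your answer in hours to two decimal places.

21.50 hours

Mon: 05:46–17:02 = 11 h 16 min → rounds to 11 h 30 min
Tue: 10:20–20:08 = 9 h 48 min → rounds to 10 h 0 min
Total credited: 21 h 30 min.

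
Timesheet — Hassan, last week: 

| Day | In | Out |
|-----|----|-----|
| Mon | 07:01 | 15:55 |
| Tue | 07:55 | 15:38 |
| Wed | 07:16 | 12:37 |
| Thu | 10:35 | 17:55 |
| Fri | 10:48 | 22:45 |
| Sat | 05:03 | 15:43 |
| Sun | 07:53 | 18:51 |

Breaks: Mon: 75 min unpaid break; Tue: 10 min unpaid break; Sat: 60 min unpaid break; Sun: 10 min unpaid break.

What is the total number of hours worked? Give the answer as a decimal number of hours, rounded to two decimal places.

Mon: 07:01–15:55 = 8 h 54 min; less 75 min break → 7 h 39 min
Tue: 07:55–15:38 = 7 h 43 min; less 10 min break → 7 h 33 min
Wed: 07:16–12:37 = 5 h 21 min
Thu: 10:35–17:55 = 7 h 20 min
Fri: 10:48–22:45 = 11 h 57 min
Sat: 05:03–15:43 = 10 h 40 min; less 60 min break → 9 h 40 min
Sun: 07:53–18:51 = 10 h 58 min; less 10 min break → 10 h 48 min
Total: 7 h 39 min + 7 h 33 min + 5 h 21 min + 7 h 20 min + 11 h 57 min + 9 h 40 min + 10 h 48 min = 60 h 18 min.

60.30 hours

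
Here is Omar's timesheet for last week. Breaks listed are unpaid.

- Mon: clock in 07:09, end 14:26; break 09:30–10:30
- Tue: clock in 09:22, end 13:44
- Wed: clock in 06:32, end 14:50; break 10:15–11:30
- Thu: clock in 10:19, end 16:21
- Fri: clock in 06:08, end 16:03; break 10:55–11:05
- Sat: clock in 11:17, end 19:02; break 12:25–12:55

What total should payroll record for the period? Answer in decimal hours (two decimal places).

Mon: 07:09–14:26 = 7 h 17 min; less 60 min break → 6 h 17 min
Tue: 09:22–13:44 = 4 h 22 min
Wed: 06:32–14:50 = 8 h 18 min; less 75 min break → 7 h 3 min
Thu: 10:19–16:21 = 6 h 2 min
Fri: 06:08–16:03 = 9 h 55 min; less 10 min break → 9 h 45 min
Sat: 11:17–19:02 = 7 h 45 min; less 30 min break → 7 h 15 min
Total: 6 h 17 min + 4 h 22 min + 7 h 3 min + 6 h 2 min + 9 h 45 min + 7 h 15 min = 40 h 44 min.

40.73 hours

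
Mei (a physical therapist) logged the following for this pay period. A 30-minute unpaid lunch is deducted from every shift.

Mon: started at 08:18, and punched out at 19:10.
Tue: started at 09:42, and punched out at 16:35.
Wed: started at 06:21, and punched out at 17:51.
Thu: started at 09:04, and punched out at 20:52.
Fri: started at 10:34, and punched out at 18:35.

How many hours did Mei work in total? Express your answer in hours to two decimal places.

46.57 hours

Mon: 08:18–19:10 = 10 h 52 min; less 30 min break → 10 h 22 min
Tue: 09:42–16:35 = 6 h 53 min; less 30 min break → 6 h 23 min
Wed: 06:21–17:51 = 11 h 30 min; less 30 min break → 11 h 0 min
Thu: 09:04–20:52 = 11 h 48 min; less 30 min break → 11 h 18 min
Fri: 10:34–18:35 = 8 h 1 min; less 30 min break → 7 h 31 min
Total: 10 h 22 min + 6 h 23 min + 11 h 0 min + 11 h 18 min + 7 h 31 min = 46 h 34 min.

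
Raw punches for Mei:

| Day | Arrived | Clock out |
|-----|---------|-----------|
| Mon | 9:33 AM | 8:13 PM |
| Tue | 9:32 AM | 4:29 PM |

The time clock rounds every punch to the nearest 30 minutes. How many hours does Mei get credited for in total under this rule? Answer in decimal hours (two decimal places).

17.50 hours

Mon: in 9:33 AM→9:30 AM, out 8:13 PM→8:00 PM; 10 h 30 min
Tue: in 9:32 AM→9:30 AM, out 4:29 PM→4:30 PM; 7 h 0 min
Total credited: 17 h 30 min.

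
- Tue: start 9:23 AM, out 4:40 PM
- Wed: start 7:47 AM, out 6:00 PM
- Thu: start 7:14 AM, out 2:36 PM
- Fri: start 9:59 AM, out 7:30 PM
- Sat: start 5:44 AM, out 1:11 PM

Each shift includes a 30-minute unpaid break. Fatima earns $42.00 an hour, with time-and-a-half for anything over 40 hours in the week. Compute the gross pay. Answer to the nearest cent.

Tue: 9:23 AM–4:40 PM = 7 h 17 min; less 30 min break → 6 h 47 min
Wed: 7:47 AM–6:00 PM = 10 h 13 min; less 30 min break → 9 h 43 min
Thu: 7:14 AM–2:36 PM = 7 h 22 min; less 30 min break → 6 h 52 min
Fri: 9:59 AM–7:30 PM = 9 h 31 min; less 30 min break → 9 h 1 min
Sat: 5:44 AM–1:11 PM = 7 h 27 min; less 30 min break → 6 h 57 min
Total worked: 39 h 20 min = 2360 min.
Regular 39 h 20 min = 2360 min at $42.00/h; overtime 0 h 0 min = 0 min at $63.00/h.
Pay = (2360 × $42.00 + 0 × $63.00) ÷ 60 = $1652.00.

$1652.00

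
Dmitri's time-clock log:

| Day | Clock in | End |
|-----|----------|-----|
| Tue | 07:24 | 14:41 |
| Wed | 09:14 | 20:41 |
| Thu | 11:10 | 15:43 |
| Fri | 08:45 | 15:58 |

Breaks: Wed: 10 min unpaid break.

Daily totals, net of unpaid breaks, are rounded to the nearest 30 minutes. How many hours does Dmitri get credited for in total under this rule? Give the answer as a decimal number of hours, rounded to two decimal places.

30.50 hours

Tue: 07:24–14:41 = 7 h 17 min → rounds to 7 h 30 min
Wed: 09:14–20:41 = 11 h 27 min − 10 min = 11 h 17 min → rounds to 11 h 30 min
Thu: 11:10–15:43 = 4 h 33 min → rounds to 4 h 30 min
Fri: 08:45–15:58 = 7 h 13 min → rounds to 7 h 0 min
Total credited: 30 h 30 min.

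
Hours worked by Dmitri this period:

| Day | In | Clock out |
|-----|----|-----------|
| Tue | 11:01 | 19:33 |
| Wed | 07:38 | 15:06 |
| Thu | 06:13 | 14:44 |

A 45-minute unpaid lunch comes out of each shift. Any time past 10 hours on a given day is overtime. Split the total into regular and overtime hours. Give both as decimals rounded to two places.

Regular 22.27 hours, overtime 0.00 hours

Tue: 11:01–19:33 = 8 h 32 min; less 45 min break → 7 h 47 min
Wed: 07:38–15:06 = 7 h 28 min; less 45 min break → 6 h 43 min
Thu: 06:13–14:44 = 8 h 31 min; less 45 min break → 7 h 46 min
Tue reg 7 h 47 min / OT 0 h 0 min; Wed reg 6 h 43 min / OT 0 h 0 min; Thu reg 7 h 46 min / OT 0 h 0 min.
Totals: regular 22 h 16 min, overtime 0 h 0 min.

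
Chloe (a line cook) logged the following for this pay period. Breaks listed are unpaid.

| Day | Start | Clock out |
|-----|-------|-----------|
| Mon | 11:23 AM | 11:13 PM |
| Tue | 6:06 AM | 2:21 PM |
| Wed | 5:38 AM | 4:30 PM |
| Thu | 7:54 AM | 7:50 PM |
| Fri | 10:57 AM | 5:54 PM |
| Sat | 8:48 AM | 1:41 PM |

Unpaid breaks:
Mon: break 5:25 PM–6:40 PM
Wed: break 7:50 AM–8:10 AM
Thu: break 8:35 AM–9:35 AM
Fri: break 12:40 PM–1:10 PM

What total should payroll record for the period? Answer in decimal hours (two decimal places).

51.63 hours

Mon: 11:23 AM–11:13 PM = 11 h 50 min; less 75 min break → 10 h 35 min
Tue: 6:06 AM–2:21 PM = 8 h 15 min
Wed: 5:38 AM–4:30 PM = 10 h 52 min; less 20 min break → 10 h 32 min
Thu: 7:54 AM–7:50 PM = 11 h 56 min; less 60 min break → 10 h 56 min
Fri: 10:57 AM–5:54 PM = 6 h 57 min; less 30 min break → 6 h 27 min
Sat: 8:48 AM–1:41 PM = 4 h 53 min
Total: 10 h 35 min + 8 h 15 min + 10 h 32 min + 10 h 56 min + 6 h 27 min + 4 h 53 min = 51 h 38 min.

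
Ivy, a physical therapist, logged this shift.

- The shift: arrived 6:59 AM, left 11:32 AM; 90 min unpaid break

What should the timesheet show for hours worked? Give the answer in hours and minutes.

3 h 3 min

The shift: 6:59 AM–11:32 AM = 4 h 33 min; less 90 min break → 3 h 3 min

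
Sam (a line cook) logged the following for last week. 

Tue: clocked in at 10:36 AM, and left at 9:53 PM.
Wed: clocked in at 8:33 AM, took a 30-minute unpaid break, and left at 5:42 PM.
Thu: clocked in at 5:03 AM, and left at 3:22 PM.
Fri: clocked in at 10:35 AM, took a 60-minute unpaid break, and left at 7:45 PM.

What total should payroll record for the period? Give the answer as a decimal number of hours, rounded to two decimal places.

Tue: 10:36 AM–9:53 PM = 11 h 17 min
Wed: 8:33 AM–5:42 PM = 9 h 9 min; less 30 min break → 8 h 39 min
Thu: 5:03 AM–3:22 PM = 10 h 19 min
Fri: 10:35 AM–7:45 PM = 9 h 10 min; less 60 min break → 8 h 10 min
Total: 11 h 17 min + 8 h 39 min + 10 h 19 min + 8 h 10 min = 38 h 25 min.

38.42 hours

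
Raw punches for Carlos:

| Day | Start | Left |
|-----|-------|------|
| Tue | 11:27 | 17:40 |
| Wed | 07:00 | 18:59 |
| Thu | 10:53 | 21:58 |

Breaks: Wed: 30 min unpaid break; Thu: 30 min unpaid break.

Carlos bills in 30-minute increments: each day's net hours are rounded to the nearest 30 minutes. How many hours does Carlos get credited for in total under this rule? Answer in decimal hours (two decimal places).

28.00 hours

Tue: 11:27–17:40 = 6 h 13 min → rounds to 6 h 0 min
Wed: 07:00–18:59 = 11 h 59 min − 30 min = 11 h 29 min → rounds to 11 h 30 min
Thu: 10:53–21:58 = 11 h 5 min − 30 min = 10 h 35 min → rounds to 10 h 30 min
Total credited: 28 h 0 min.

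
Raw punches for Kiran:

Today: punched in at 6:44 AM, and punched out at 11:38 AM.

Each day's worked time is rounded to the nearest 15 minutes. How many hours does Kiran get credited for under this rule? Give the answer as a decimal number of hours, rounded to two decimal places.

Today: 6:44 AM–11:38 AM = 4 h 54 min → rounds to 5 h 0 min

5.00 hours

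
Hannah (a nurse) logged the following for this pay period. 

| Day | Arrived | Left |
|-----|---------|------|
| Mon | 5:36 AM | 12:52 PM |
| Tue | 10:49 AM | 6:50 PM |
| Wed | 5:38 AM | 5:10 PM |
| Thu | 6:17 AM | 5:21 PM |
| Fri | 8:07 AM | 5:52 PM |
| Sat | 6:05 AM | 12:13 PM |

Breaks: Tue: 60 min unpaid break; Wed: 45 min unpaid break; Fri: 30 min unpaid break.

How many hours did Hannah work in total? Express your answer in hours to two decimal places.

Mon: 5:36 AM–12:52 PM = 7 h 16 min
Tue: 10:49 AM–6:50 PM = 8 h 1 min; less 60 min break → 7 h 1 min
Wed: 5:38 AM–5:10 PM = 11 h 32 min; less 45 min break → 10 h 47 min
Thu: 6:17 AM–5:21 PM = 11 h 4 min
Fri: 8:07 AM–5:52 PM = 9 h 45 min; less 30 min break → 9 h 15 min
Sat: 6:05 AM–12:13 PM = 6 h 8 min
Total: 7 h 16 min + 7 h 1 min + 10 h 47 min + 11 h 4 min + 9 h 15 min + 6 h 8 min = 51 h 31 min.

51.52 hours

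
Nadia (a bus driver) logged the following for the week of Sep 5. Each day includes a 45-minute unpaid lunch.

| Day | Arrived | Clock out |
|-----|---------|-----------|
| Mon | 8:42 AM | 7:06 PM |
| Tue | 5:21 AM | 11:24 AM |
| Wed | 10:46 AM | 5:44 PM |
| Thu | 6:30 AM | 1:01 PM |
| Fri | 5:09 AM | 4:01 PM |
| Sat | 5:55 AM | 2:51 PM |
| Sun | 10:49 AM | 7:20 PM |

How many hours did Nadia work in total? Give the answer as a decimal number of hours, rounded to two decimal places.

53.00 hours

Mon: 8:42 AM–7:06 PM = 10 h 24 min; less 45 min break → 9 h 39 min
Tue: 5:21 AM–11:24 AM = 6 h 3 min; less 45 min break → 5 h 18 min
Wed: 10:46 AM–5:44 PM = 6 h 58 min; less 45 min break → 6 h 13 min
Thu: 6:30 AM–1:01 PM = 6 h 31 min; less 45 min break → 5 h 46 min
Fri: 5:09 AM–4:01 PM = 10 h 52 min; less 45 min break → 10 h 7 min
Sat: 5:55 AM–2:51 PM = 8 h 56 min; less 45 min break → 8 h 11 min
Sun: 10:49 AM–7:20 PM = 8 h 31 min; less 45 min break → 7 h 46 min
Total: 9 h 39 min + 5 h 18 min + 6 h 13 min + 5 h 46 min + 10 h 7 min + 8 h 11 min + 7 h 46 min = 53 h 0 min.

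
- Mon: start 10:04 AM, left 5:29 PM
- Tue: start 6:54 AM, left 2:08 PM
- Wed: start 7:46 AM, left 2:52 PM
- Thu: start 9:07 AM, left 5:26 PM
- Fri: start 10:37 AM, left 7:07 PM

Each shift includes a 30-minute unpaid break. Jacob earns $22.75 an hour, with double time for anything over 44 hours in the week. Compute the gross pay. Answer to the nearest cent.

$820.52

Mon: 10:04 AM–5:29 PM = 7 h 25 min; less 30 min break → 6 h 55 min
Tue: 6:54 AM–2:08 PM = 7 h 14 min; less 30 min break → 6 h 44 min
Wed: 7:46 AM–2:52 PM = 7 h 6 min; less 30 min break → 6 h 36 min
Thu: 9:07 AM–5:26 PM = 8 h 19 min; less 30 min break → 7 h 49 min
Fri: 10:37 AM–7:07 PM = 8 h 30 min; less 30 min break → 8 h 0 min
Total worked: 36 h 4 min = 2164 min.
Regular 36 h 4 min = 2164 min at $22.75/h; overtime 0 h 0 min = 0 min at $45.50/h.
Pay = (2164 × $22.75 + 0 × $45.50) ÷ 60 = $820.52.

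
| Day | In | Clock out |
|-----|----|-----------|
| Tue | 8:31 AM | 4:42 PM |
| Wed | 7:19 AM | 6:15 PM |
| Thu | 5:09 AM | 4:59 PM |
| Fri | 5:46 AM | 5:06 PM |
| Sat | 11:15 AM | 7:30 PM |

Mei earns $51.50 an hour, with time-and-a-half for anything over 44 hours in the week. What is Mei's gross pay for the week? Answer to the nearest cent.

Tue: 8:31 AM–4:42 PM = 8 h 11 min
Wed: 7:19 AM–6:15 PM = 10 h 56 min
Thu: 5:09 AM–4:59 PM = 11 h 50 min
Fri: 5:46 AM–5:06 PM = 11 h 20 min
Sat: 11:15 AM–7:30 PM = 8 h 15 min
Total worked: 50 h 32 min = 3032 min.
Regular 44 h 0 min = 2640 min at $51.50/h; overtime 6 h 32 min = 392 min at $77.25/h.
Pay = (2640 × $51.50 + 392 × $77.25) ÷ 60 = $2770.70.

$2770.70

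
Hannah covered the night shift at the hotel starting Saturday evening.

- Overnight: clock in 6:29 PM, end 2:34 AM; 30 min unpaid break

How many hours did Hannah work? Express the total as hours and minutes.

Overnight: 6:29 PM → midnight = 5 h 31 min; midnight → 2:34 AM = 2 h 34 min; span 8 h 5 min; less 30 min break → 7 h 35 min

7 h 35 min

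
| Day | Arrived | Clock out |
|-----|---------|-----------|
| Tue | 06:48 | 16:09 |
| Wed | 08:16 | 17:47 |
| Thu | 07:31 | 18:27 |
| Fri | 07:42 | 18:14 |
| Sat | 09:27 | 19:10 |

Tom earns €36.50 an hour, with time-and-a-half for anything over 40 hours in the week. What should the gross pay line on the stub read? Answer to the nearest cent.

€2010.24

Tue: 06:48–16:09 = 9 h 21 min
Wed: 08:16–17:47 = 9 h 31 min
Thu: 07:31–18:27 = 10 h 56 min
Fri: 07:42–18:14 = 10 h 32 min
Sat: 09:27–19:10 = 9 h 43 min
Total worked: 50 h 3 min = 3003 min.
Regular 40 h 0 min = 2400 min at €36.50/h; overtime 10 h 3 min = 603 min at €54.75/h.
Pay = (2400 × €36.50 + 603 × €54.75) ÷ 60 = €2010.24.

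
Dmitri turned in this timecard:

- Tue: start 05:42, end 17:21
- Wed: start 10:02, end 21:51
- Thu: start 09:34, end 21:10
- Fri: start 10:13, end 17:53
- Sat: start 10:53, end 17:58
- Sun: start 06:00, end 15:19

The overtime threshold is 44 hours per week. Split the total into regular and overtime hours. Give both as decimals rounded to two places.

Regular 44.00 hours, overtime 15.13 hours

Tue: 05:42–17:21 = 11 h 39 min
Wed: 10:02–21:51 = 11 h 49 min
Thu: 09:34–21:10 = 11 h 36 min
Fri: 10:13–17:53 = 7 h 40 min
Sat: 10:53–17:58 = 7 h 5 min
Sun: 06:00–15:19 = 9 h 19 min
Total worked: 59 h 8 min = 59.13 h.
Threshold 44 h → overtime 15 h 8 min, regular 44 h 0 min.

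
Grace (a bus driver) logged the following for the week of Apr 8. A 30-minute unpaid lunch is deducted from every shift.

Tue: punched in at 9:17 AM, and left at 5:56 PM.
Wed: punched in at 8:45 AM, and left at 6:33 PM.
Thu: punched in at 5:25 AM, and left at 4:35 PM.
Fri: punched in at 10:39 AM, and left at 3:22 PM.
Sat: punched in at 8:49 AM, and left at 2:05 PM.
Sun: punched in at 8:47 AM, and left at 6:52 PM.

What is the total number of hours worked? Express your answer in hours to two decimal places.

Tue: 9:17 AM–5:56 PM = 8 h 39 min; less 30 min break → 8 h 9 min
Wed: 8:45 AM–6:33 PM = 9 h 48 min; less 30 min break → 9 h 18 min
Thu: 5:25 AM–4:35 PM = 11 h 10 min; less 30 min break → 10 h 40 min
Fri: 10:39 AM–3:22 PM = 4 h 43 min; less 30 min break → 4 h 13 min
Sat: 8:49 AM–2:05 PM = 5 h 16 min; less 30 min break → 4 h 46 min
Sun: 8:47 AM–6:52 PM = 10 h 5 min; less 30 min break → 9 h 35 min
Total: 8 h 9 min + 9 h 18 min + 10 h 40 min + 4 h 13 min + 4 h 46 min + 9 h 35 min = 46 h 41 min.

46.68 hours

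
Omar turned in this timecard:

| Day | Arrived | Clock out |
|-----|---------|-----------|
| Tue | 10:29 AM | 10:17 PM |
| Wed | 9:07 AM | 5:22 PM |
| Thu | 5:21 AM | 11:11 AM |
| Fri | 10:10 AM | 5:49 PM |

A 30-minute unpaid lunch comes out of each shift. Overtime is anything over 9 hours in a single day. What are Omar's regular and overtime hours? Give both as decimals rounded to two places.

Regular 29.23 hours, overtime 2.30 hours

Tue: 10:29 AM–10:17 PM = 11 h 48 min; less 30 min break → 11 h 18 min
Wed: 9:07 AM–5:22 PM = 8 h 15 min; less 30 min break → 7 h 45 min
Thu: 5:21 AM–11:11 AM = 5 h 50 min; less 30 min break → 5 h 20 min
Fri: 10:10 AM–5:49 PM = 7 h 39 min; less 30 min break → 7 h 9 min
Tue reg 9 h 0 min / OT 2 h 18 min; Wed reg 7 h 45 min / OT 0 h 0 min; Thu reg 5 h 20 min / OT 0 h 0 min; Fri reg 7 h 9 min / OT 0 h 0 min.
Totals: regular 29 h 14 min, overtime 2 h 18 min.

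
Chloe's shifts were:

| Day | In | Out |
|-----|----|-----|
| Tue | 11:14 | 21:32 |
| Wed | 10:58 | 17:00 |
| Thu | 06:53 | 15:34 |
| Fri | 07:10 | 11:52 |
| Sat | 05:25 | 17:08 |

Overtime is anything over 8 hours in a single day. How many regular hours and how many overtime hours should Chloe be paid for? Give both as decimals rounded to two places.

Tue: 11:14–21:32 = 10 h 18 min
Wed: 10:58–17:00 = 6 h 2 min
Thu: 06:53–15:34 = 8 h 41 min
Fri: 07:10–11:52 = 4 h 42 min
Sat: 05:25–17:08 = 11 h 43 min
Tue reg 8 h 0 min / OT 2 h 18 min; Wed reg 6 h 2 min / OT 0 h 0 min; Thu reg 8 h 0 min / OT 0 h 41 min; Fri reg 4 h 42 min / OT 0 h 0 min; Sat reg 8 h 0 min / OT 3 h 43 min.
Totals: regular 34 h 44 min, overtime 6 h 42 min.

Regular 34.73 hours, overtime 6.70 hours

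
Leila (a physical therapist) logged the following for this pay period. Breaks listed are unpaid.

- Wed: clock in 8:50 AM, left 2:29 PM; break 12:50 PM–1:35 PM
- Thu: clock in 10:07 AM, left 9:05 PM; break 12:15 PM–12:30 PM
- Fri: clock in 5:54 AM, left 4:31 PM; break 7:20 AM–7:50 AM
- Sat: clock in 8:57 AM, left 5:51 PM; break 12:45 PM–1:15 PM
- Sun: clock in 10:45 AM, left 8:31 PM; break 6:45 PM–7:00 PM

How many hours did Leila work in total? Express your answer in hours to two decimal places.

43.65 hours

Wed: 8:50 AM–2:29 PM = 5 h 39 min; less 45 min break → 4 h 54 min
Thu: 10:07 AM–9:05 PM = 10 h 58 min; less 15 min break → 10 h 43 min
Fri: 5:54 AM–4:31 PM = 10 h 37 min; less 30 min break → 10 h 7 min
Sat: 8:57 AM–5:51 PM = 8 h 54 min; less 30 min break → 8 h 24 min
Sun: 10:45 AM–8:31 PM = 9 h 46 min; less 15 min break → 9 h 31 min
Total: 4 h 54 min + 10 h 43 min + 10 h 7 min + 8 h 24 min + 9 h 31 min = 43 h 39 min.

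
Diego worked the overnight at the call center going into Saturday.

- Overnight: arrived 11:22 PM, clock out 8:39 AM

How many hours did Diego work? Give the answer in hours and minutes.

9 h 17 min

Overnight: 11:22 PM → midnight = 0 h 38 min; midnight → 8:39 AM = 8 h 39 min; span 9 h 17 min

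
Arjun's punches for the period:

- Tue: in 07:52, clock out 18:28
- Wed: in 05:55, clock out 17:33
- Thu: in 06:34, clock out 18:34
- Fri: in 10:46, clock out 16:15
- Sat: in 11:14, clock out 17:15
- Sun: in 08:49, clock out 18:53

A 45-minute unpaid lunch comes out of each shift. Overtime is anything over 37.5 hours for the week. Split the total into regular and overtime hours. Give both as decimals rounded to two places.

Tue: 07:52–18:28 = 10 h 36 min; less 45 min break → 9 h 51 min
Wed: 05:55–17:33 = 11 h 38 min; less 45 min break → 10 h 53 min
Thu: 06:34–18:34 = 12 h 0 min; less 45 min break → 11 h 15 min
Fri: 10:46–16:15 = 5 h 29 min; less 45 min break → 4 h 44 min
Sat: 11:14–17:15 = 6 h 1 min; less 45 min break → 5 h 16 min
Sun: 08:49–18:53 = 10 h 4 min; less 45 min break → 9 h 19 min
Total worked: 51 h 18 min = 51.30 h.
Threshold 37.5 h → overtime 13 h 48 min, regular 37 h 30 min.

Regular 37.50 hours, overtime 13.80 hours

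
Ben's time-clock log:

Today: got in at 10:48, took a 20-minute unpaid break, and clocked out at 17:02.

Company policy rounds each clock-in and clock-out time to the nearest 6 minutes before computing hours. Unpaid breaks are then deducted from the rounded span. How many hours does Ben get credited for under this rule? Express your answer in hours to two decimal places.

5.87 hours

Today: in 10:48→10:48, out 17:02→17:00; 6 h 12 min − 20 min = 5 h 52 min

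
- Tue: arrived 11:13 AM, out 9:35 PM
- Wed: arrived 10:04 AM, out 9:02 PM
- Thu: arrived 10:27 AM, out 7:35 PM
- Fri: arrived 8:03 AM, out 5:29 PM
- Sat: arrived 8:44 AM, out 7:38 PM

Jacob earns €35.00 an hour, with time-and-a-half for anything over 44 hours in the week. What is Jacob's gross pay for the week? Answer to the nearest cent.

€1897.00

Tue: 11:13 AM–9:35 PM = 10 h 22 min
Wed: 10:04 AM–9:02 PM = 10 h 58 min
Thu: 10:27 AM–7:35 PM = 9 h 8 min
Fri: 8:03 AM–5:29 PM = 9 h 26 min
Sat: 8:44 AM–7:38 PM = 10 h 54 min
Total worked: 50 h 48 min = 3048 min.
Regular 44 h 0 min = 2640 min at €35.00/h; overtime 6 h 48 min = 408 min at €52.50/h.
Pay = (2640 × €35.00 + 408 × €52.50) ÷ 60 = €1897.00.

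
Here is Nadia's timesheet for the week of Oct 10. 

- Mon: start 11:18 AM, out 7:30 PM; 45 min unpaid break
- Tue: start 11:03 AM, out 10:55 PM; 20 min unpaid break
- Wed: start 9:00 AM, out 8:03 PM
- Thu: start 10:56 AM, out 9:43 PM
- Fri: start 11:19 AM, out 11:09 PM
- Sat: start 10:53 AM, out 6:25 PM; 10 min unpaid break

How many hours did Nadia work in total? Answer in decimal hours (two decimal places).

Mon: 11:18 AM–7:30 PM = 8 h 12 min; less 45 min break → 7 h 27 min
Tue: 11:03 AM–10:55 PM = 11 h 52 min; less 20 min break → 11 h 32 min
Wed: 9:00 AM–8:03 PM = 11 h 3 min
Thu: 10:56 AM–9:43 PM = 10 h 47 min
Fri: 11:19 AM–11:09 PM = 11 h 50 min
Sat: 10:53 AM–6:25 PM = 7 h 32 min; less 10 min break → 7 h 22 min
Total: 7 h 27 min + 11 h 32 min + 11 h 3 min + 10 h 47 min + 11 h 50 min + 7 h 22 min = 60 h 1 min.

60.02 hours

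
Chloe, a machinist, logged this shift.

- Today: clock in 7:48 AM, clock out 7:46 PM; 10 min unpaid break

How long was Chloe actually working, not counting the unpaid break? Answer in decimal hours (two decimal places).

Today: 7:48 AM–7:46 PM = 11 h 58 min; less 10 min break → 11 h 48 min

11.80 hours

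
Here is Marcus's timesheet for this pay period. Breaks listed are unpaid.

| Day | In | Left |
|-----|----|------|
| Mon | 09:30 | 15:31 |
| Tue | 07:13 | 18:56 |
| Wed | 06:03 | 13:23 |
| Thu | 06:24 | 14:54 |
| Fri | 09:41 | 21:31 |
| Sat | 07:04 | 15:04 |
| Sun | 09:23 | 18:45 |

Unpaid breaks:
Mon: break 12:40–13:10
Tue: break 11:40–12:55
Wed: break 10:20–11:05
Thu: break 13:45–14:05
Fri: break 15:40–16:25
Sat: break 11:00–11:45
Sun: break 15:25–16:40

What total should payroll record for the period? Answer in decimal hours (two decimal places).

Mon: 09:30–15:31 = 6 h 1 min; less 30 min break → 5 h 31 min
Tue: 07:13–18:56 = 11 h 43 min; less 75 min break → 10 h 28 min
Wed: 06:03–13:23 = 7 h 20 min; less 45 min break → 6 h 35 min
Thu: 06:24–14:54 = 8 h 30 min; less 20 min break → 8 h 10 min
Fri: 09:41–21:31 = 11 h 50 min; less 45 min break → 11 h 5 min
Sat: 07:04–15:04 = 8 h 0 min; less 45 min break → 7 h 15 min
Sun: 09:23–18:45 = 9 h 22 min; less 75 min break → 8 h 7 min
Total: 5 h 31 min + 10 h 28 min + 6 h 35 min + 8 h 10 min + 11 h 5 min + 7 h 15 min + 8 h 7 min = 57 h 11 min.

57.18 hours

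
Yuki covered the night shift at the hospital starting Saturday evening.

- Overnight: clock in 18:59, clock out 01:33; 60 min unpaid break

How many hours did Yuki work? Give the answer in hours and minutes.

Overnight: 18:59 → midnight = 5 h 1 min; midnight → 01:33 = 1 h 33 min; span 6 h 34 min; less 60 min break → 5 h 34 min

5 h 34 min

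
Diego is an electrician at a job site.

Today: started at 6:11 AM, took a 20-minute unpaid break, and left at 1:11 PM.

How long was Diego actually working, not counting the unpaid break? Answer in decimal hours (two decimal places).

Today: 6:11 AM–1:11 PM = 7 h 0 min; less 20 min break → 6 h 40 min

6.67 hours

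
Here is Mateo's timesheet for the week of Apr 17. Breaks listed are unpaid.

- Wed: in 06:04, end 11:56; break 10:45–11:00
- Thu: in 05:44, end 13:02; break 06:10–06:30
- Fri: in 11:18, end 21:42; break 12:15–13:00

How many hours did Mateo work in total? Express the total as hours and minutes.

Wed: 06:04–11:56 = 5 h 52 min; less 15 min break → 5 h 37 min
Thu: 05:44–13:02 = 7 h 18 min; less 20 min break → 6 h 58 min
Fri: 11:18–21:42 = 10 h 24 min; less 45 min break → 9 h 39 min
Total: 5 h 37 min + 6 h 58 min + 9 h 39 min = 22 h 14 min.

22 h 14 min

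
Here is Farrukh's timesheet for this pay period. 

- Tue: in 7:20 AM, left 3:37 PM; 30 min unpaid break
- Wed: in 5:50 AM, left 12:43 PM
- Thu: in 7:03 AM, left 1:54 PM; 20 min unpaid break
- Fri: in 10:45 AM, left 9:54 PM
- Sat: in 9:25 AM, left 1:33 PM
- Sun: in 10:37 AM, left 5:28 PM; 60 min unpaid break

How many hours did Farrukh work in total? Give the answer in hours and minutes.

42 h 19 min

Tue: 7:20 AM–3:37 PM = 8 h 17 min; less 30 min break → 7 h 47 min
Wed: 5:50 AM–12:43 PM = 6 h 53 min
Thu: 7:03 AM–1:54 PM = 6 h 51 min; less 20 min break → 6 h 31 min
Fri: 10:45 AM–9:54 PM = 11 h 9 min
Sat: 9:25 AM–1:33 PM = 4 h 8 min
Sun: 10:37 AM–5:28 PM = 6 h 51 min; less 60 min break → 5 h 51 min
Total: 7 h 47 min + 6 h 53 min + 6 h 31 min + 11 h 9 min + 4 h 8 min + 5 h 51 min = 42 h 19 min.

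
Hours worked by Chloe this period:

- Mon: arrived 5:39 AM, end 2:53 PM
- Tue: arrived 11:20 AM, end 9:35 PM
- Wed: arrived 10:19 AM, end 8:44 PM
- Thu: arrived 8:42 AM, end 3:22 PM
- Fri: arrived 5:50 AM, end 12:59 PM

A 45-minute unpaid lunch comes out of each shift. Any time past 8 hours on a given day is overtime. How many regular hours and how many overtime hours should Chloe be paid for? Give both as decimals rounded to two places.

Mon: 5:39 AM–2:53 PM = 9 h 14 min; less 45 min break → 8 h 29 min
Tue: 11:20 AM–9:35 PM = 10 h 15 min; less 45 min break → 9 h 30 min
Wed: 10:19 AM–8:44 PM = 10 h 25 min; less 45 min break → 9 h 40 min
Thu: 8:42 AM–3:22 PM = 6 h 40 min; less 45 min break → 5 h 55 min
Fri: 5:50 AM–12:59 PM = 7 h 9 min; less 45 min break → 6 h 24 min
Mon reg 8 h 0 min / OT 0 h 29 min; Tue reg 8 h 0 min / OT 1 h 30 min; Wed reg 8 h 0 min / OT 1 h 40 min; Thu reg 5 h 55 min / OT 0 h 0 min; Fri reg 6 h 24 min / OT 0 h 0 min.
Totals: regular 36 h 19 min, overtime 3 h 39 min.

Regular 36.32 hours, overtime 3.65 hours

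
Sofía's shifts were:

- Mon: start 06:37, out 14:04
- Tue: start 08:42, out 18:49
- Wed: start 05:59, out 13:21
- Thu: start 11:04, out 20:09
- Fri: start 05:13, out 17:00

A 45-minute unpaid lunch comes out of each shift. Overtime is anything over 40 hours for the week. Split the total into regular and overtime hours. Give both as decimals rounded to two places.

Mon: 06:37–14:04 = 7 h 27 min; less 45 min break → 6 h 42 min
Tue: 08:42–18:49 = 10 h 7 min; less 45 min break → 9 h 22 min
Wed: 05:59–13:21 = 7 h 22 min; less 45 min break → 6 h 37 min
Thu: 11:04–20:09 = 9 h 5 min; less 45 min break → 8 h 20 min
Fri: 05:13–17:00 = 11 h 47 min; less 45 min break → 11 h 2 min
Total worked: 42 h 3 min = 42.05 h.
Threshold 40 h → overtime 2 h 3 min, regular 40 h 0 min.

Regular 40.00 hours, overtime 2.05 hours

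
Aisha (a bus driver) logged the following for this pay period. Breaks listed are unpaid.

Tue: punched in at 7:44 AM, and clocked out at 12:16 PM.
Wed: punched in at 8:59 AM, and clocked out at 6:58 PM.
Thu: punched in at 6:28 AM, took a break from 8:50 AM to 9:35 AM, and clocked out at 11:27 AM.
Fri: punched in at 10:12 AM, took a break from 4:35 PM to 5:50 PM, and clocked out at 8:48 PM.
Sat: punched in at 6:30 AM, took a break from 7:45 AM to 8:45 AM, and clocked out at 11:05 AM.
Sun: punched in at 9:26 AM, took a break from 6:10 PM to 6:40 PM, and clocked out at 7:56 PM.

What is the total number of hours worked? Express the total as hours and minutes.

41 h 41 min

Tue: 7:44 AM–12:16 PM = 4 h 32 min
Wed: 8:59 AM–6:58 PM = 9 h 59 min
Thu: 6:28 AM–11:27 AM = 4 h 59 min; less 45 min break → 4 h 14 min
Fri: 10:12 AM–8:48 PM = 10 h 36 min; less 75 min break → 9 h 21 min
Sat: 6:30 AM–11:05 AM = 4 h 35 min; less 60 min break → 3 h 35 min
Sun: 9:26 AM–7:56 PM = 10 h 30 min; less 30 min break → 10 h 0 min
Total: 4 h 32 min + 9 h 59 min + 4 h 14 min + 9 h 21 min + 3 h 35 min + 10 h 0 min = 41 h 41 min.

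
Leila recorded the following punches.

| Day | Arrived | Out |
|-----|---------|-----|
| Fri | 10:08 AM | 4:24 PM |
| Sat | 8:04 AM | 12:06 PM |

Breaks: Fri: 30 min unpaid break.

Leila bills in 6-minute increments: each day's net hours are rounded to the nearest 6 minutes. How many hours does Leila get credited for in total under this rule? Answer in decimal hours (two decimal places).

Fri: 10:08 AM–4:24 PM = 6 h 16 min − 30 min = 5 h 46 min → rounds to 5 h 48 min
Sat: 8:04 AM–12:06 PM = 4 h 2 min → rounds to 4 h 0 min
Total credited: 9 h 48 min.

9.80 hours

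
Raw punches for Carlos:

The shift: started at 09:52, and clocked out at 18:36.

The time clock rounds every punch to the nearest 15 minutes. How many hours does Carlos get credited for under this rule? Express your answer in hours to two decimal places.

8.75 hours

The shift: in 09:52→09:45, out 18:36→18:30; 8 h 45 min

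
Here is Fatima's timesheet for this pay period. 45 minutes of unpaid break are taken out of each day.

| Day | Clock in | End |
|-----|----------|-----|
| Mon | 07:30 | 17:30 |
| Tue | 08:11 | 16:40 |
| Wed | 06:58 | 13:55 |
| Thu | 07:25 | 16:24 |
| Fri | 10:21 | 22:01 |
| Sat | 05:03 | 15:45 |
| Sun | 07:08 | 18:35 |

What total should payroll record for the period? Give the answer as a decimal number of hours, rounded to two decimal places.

Mon: 07:30–17:30 = 10 h 0 min; less 45 min break → 9 h 15 min
Tue: 08:11–16:40 = 8 h 29 min; less 45 min break → 7 h 44 min
Wed: 06:58–13:55 = 6 h 57 min; less 45 min break → 6 h 12 min
Thu: 07:25–16:24 = 8 h 59 min; less 45 min break → 8 h 14 min
Fri: 10:21–22:01 = 11 h 40 min; less 45 min break → 10 h 55 min
Sat: 05:03–15:45 = 10 h 42 min; less 45 min break → 9 h 57 min
Sun: 07:08–18:35 = 11 h 27 min; less 45 min break → 10 h 42 min
Total: 9 h 15 min + 7 h 44 min + 6 h 12 min + 8 h 14 min + 10 h 55 min + 9 h 57 min + 10 h 42 min = 62 h 59 min.

62.98 hours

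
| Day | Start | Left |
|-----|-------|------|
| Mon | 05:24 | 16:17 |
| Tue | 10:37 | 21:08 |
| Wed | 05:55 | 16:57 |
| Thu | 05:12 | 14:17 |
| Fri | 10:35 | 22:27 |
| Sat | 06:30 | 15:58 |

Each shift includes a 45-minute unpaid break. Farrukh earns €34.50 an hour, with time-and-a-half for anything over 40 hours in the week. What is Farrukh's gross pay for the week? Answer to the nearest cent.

€2329.61

Mon: 05:24–16:17 = 10 h 53 min; less 45 min break → 10 h 8 min
Tue: 10:37–21:08 = 10 h 31 min; less 45 min break → 9 h 46 min
Wed: 05:55–16:57 = 11 h 2 min; less 45 min break → 10 h 17 min
Thu: 05:12–14:17 = 9 h 5 min; less 45 min break → 8 h 20 min
Fri: 10:35–22:27 = 11 h 52 min; less 45 min break → 11 h 7 min
Sat: 06:30–15:58 = 9 h 28 min; less 45 min break → 8 h 43 min
Total worked: 58 h 21 min = 3501 min.
Regular 40 h 0 min = 2400 min at €34.50/h; overtime 18 h 21 min = 1101 min at €51.75/h.
Pay = (2400 × €34.50 + 1101 × €51.75) ÷ 60 = €2329.61.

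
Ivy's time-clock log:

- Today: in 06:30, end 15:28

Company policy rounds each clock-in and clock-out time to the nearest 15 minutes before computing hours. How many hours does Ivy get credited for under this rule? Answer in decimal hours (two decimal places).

9.00 hours

Today: in 06:30→06:30, out 15:28→15:30; 9 h 0 min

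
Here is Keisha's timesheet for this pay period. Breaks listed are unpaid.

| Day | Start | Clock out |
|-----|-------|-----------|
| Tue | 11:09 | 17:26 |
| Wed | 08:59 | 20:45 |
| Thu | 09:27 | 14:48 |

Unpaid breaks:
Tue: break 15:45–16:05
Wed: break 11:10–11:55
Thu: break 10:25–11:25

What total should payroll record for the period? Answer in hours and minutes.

Tue: 11:09–17:26 = 6 h 17 min; less 20 min break → 5 h 57 min
Wed: 08:59–20:45 = 11 h 46 min; less 45 min break → 11 h 1 min
Thu: 09:27–14:48 = 5 h 21 min; less 60 min break → 4 h 21 min
Total: 5 h 57 min + 11 h 1 min + 4 h 21 min = 21 h 19 min.

21 h 19 min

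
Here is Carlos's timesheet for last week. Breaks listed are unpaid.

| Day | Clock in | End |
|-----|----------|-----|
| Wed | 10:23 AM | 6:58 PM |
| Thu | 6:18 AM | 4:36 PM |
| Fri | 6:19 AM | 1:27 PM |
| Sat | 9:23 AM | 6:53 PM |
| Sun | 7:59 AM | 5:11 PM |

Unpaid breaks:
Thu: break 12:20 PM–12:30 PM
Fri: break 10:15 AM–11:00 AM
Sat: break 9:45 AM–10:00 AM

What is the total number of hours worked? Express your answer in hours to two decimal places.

43.55 hours

Wed: 10:23 AM–6:58 PM = 8 h 35 min
Thu: 6:18 AM–4:36 PM = 10 h 18 min; less 10 min break → 10 h 8 min
Fri: 6:19 AM–1:27 PM = 7 h 8 min; less 45 min break → 6 h 23 min
Sat: 9:23 AM–6:53 PM = 9 h 30 min; less 15 min break → 9 h 15 min
Sun: 7:59 AM–5:11 PM = 9 h 12 min
Total: 8 h 35 min + 10 h 8 min + 6 h 23 min + 9 h 15 min + 9 h 12 min = 43 h 33 min.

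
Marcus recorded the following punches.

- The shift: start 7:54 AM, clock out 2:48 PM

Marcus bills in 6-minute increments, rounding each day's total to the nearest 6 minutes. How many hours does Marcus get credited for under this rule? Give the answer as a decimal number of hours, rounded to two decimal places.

The shift: 7:54 AM–2:48 PM = 6 h 54 min → rounds to 6 h 54 min

6.90 hours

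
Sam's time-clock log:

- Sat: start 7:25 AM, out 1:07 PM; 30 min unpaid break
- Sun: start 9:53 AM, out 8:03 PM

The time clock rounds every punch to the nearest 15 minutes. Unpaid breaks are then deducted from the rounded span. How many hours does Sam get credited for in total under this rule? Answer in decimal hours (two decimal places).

Sat: in 7:25 AM→7:30 AM, out 1:07 PM→1:00 PM; 5 h 30 min − 30 min = 5 h 0 min
Sun: in 9:53 AM→10:00 AM, out 8:03 PM→8:00 PM; 10 h 0 min
Total credited: 15 h 0 min.

15.00 hours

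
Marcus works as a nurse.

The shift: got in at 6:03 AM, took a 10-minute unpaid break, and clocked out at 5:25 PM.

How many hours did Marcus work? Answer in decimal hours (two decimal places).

11.20 hours

The shift: 6:03 AM–5:25 PM = 11 h 22 min; less 10 min break → 11 h 12 min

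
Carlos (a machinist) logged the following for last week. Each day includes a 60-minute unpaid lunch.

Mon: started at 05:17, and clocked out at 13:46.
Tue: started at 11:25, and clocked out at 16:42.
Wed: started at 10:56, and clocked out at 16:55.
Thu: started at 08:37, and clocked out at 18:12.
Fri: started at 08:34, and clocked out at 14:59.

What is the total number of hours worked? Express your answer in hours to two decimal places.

30.75 hours

Mon: 05:17–13:46 = 8 h 29 min; less 60 min break → 7 h 29 min
Tue: 11:25–16:42 = 5 h 17 min; less 60 min break → 4 h 17 min
Wed: 10:56–16:55 = 5 h 59 min; less 60 min break → 4 h 59 min
Thu: 08:37–18:12 = 9 h 35 min; less 60 min break → 8 h 35 min
Fri: 08:34–14:59 = 6 h 25 min; less 60 min break → 5 h 25 min
Total: 7 h 29 min + 4 h 17 min + 4 h 59 min + 8 h 35 min + 5 h 25 min = 30 h 45 min.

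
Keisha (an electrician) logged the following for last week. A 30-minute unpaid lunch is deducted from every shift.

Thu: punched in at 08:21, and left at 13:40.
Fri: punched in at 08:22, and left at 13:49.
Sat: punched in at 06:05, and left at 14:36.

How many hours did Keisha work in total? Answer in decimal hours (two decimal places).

17.78 hours

Thu: 08:21–13:40 = 5 h 19 min; less 30 min break → 4 h 49 min
Fri: 08:22–13:49 = 5 h 27 min; less 30 min break → 4 h 57 min
Sat: 06:05–14:36 = 8 h 31 min; less 30 min break → 8 h 1 min
Total: 4 h 49 min + 4 h 57 min + 8 h 1 min = 17 h 47 min.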